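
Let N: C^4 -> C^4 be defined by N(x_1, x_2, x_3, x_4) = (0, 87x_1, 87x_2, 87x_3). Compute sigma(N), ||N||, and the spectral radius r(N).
sigma(N) = {0}; ||N|| = 87; r(N) = 0. (N is nilpotent with N^4 = 0.)

On C^4, N is a strictly lower-triangular matrix with 87 on the subdiagonal and zeros elsewhere, so its characteristic polynomial is lambda^4 and every eigenvalue is 0: sigma(N) = {0}. For the operator norm, N e_i = 87e_{i+1} for i = 1, ..., 3 and N e_4 = 0, so the singular values of N are 87 (with multiplicity 3) and 0; hence ||N|| = 87. The spectral radius r(N) = max|lambda| = 0. Note ||N|| > r(N) — characteristic of non-normal nilpotent operators. Indeed N^4 = 0.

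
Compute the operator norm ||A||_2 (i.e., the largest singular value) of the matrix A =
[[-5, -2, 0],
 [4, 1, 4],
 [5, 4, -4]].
||A||_2 ≈ 9.2666 (= sqrt(largest eigenvalue of A^T A))

||A||_2 = sigma_max(A) = sqrt(lambda_max(A^T A)). Form the symmetric matrix M = A^T A =
[[66, 34, -4],
 [34, 21, -12],
 [-4, -12, 32]].
Its characteristic polynomial (trace, sum of principal 2x2 minors, determinant of M give the coefficients) is
  p(λ) = det(λ I - M) = λ^3 - 119λ^2 + 2854λ - 784.
No integer candidate from the rational root theorem (±divisors of 784) is a root, so the roots are irrational. The cubic discriminant is Δ = 21850440196 > 0, so there are three distinct real roots. p(0) = -784 and p(1) = 1952 have opposite signs, so a root lies in (0, 1); Newton's method refines it to λ ≈ 0.2779. p(32) = 1456 and p(33) = -256 have opposite signs, so a root lies in (32, 33); Newton's method refines it to λ ≈ 32.852. p(85) = -3844 and p(86) = 592 have opposite signs, so a root lies in (85, 86); Newton's method refines it to λ ≈ 85.8701. Check (Vieta): the three roots sum to 119, matching tr M = 119.
So the eigenvalues of A^T A are ≈ 0.2779, 32.852, 85.8701 (all ≥ 0, as they must be for A^T A). The largest is λ_max ≈ 85.8701, hence ||A||_2 = sqrt(λ_max) ≈ 9.2666.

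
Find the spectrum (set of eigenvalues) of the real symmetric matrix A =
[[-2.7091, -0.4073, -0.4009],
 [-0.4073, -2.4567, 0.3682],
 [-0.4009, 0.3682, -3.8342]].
sigma(A) ≈ {-4, -3, -2}

A is real symmetric, so its spectrum consists of real eigenvalues. Expanding the characteristic polynomial of the displayed matrix gives
  det(λ I - A) = p(λ) = λ^3 + (9)λ^2 + (26)λ + (24).
Solving p(λ) = 0 yields eigenvalues ≈ -4, -3, -2. (A is shown rounded to 4 decimals, so these recover the underlying integer eigenvalues to within that precision.)
Verification: the trace of A = -9 equals the sum of eigenvalues -9, and det(A) ≈ -23.9999 matches the eigenvalue product -24.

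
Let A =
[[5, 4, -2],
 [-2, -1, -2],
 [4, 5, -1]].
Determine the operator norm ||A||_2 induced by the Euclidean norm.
||A||_2 ≈ 9.3969 (= sqrt(largest eigenvalue of A^T A))

||A||_2 = sigma_max(A) = sqrt(lambda_max(A^T A)). Form the symmetric matrix M = A^T A =
[[45, 42, -10],
 [42, 42, -11],
 [-10, -11, 9]].
Its characteristic polynomial (trace, sum of principal 2x2 minors, determinant of M give the coefficients) is
  p(λ) = det(λ I - M) = λ^3 - 96λ^2 + 688λ - 729.
No integer candidate from the rational root theorem (±divisors of 729) is a root, so the roots are irrational. The cubic discriminant is Δ = 1332138389 > 0, so there are three distinct real roots. p(1) = -136 and p(2) = 271 have opposite signs, so a root lies in (1, 2); Newton's method refines it to λ ≈ 1.288. p(6) = 159 and p(7) = -274 have opposite signs, so a root lies in (6, 7); Newton's method refines it to λ ≈ 6.41. p(88) = -2137 and p(89) = 5056 have opposite signs, so a root lies in (88, 89); Newton's method refines it to λ ≈ 88.3021. Check (Vieta): the three roots sum to 96, matching tr M = 96.
So the eigenvalues of A^T A are ≈ 1.288, 6.41, 88.3021 (all ≥ 0, as they must be for A^T A). The largest is λ_max ≈ 88.3021, hence ||A||_2 = sqrt(λ_max) ≈ 9.3969.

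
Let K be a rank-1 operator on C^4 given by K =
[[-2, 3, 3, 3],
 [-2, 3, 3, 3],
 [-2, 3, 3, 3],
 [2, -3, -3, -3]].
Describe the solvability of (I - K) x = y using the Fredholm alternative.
(I - K) is singular (det(I - K) = 0, i.e. 1 ∈ sigma(K)). (I - K) x = y is solvable iff y ⊥ ker((I - K)^*) = span{(-2, 3, 3, 3)}, i.e. iff -2y_1 + 3y_2 + 3y_3 + 3y_4 = 0. When solvable, the solutions are x = y + c·(1, 1, 1, -1), c arbitrary (ker(I - K) = span{(1, 1, 1, -1)}, dimension 1).

K has rank 1, so it is an outer product K = u v^T: every row of K is a multiple of one row vector. Reading off the entries, u = (1, 1, 1, -1) and v = (-2, 3, 3, 3) (row i of K equals u_i·v^T). A rank-one matrix u v^T satisfies K u = u (v·u) and kills the (3)-dimensional subspace v^⊥, so its characteristic polynomial is lambda^3 (lambda - v·u) with v·u = tr K = 1. Hence the eigenvalues of I - K are 1 (multiplicity 3) and 1 - (1) = 0, so det(I - K) = 0. (Direct check: I - K =
[[3, -3, -3, -3],
 [2, -2, -3, -3],
 [2, -3, -2, -3],
 [-2, 3, 3, 4]]
has determinant 0.) So 1 is an eigenvalue of K and (I - K) is not invertible. The finite-dimensional Fredholm alternative says: either (I - K) is invertible, or ker(I - K) ≠ {0} and then range(I - K) = ker((I - K)^*)^⊥, with dim ker(I - K) = dim ker((I - K)^*). We are in the second case, so we need both kernels. Kernel of I - K: (I - K) u = u - u (v·u) = u - u = 0, so ker(I - K) = span{u} = span{(1, 1, 1, -1)} (it is exactly 1-dimensional because rank(I - K) = 3). Kernel of the adjoint: K is real, so (I - K)^* = I - K^T = I - v u^T, and (I - v u^T) v = v - v (u·v) = 0; hence ker((I - K)^*) = span{v} = span{(-2, 3, 3, 3)}. Therefore (I - K) x = y is solvable iff <y, v> = 0, i.e. iff -2y_1 + 3y_2 + 3y_3 + 3y_4 = 0. When this holds, K y = u (v·y) = 0, so (I - K) y = y and x = y is a particular solution; the full solution set is the line x = y + c·u = y + c·(1, 1, 1, -1), c ∈ C.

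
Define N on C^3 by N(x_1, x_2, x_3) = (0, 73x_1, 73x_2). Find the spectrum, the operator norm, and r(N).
sigma(N) = {0}; ||N|| = 73; r(N) = 0. (N is nilpotent with N^3 = 0.)

On C^3, N is a strictly lower-triangular matrix with 73 on the subdiagonal and zeros elsewhere, so its characteristic polynomial is lambda^3 and every eigenvalue is 0: sigma(N) = {0}. For the operator norm, N e_i = 73e_{i+1} for i = 1, ..., 2 and N e_3 = 0, so the singular values of N are 73 (with multiplicity 2) and 0; hence ||N|| = 73. The spectral radius r(N) = max|lambda| = 0. Note ||N|| > r(N) — characteristic of non-normal nilpotent operators. Indeed N^3 = 0.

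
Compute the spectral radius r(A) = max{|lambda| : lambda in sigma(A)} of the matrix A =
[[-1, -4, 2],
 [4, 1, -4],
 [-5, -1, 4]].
r(A) ≈ 4.8693

The eigenvalues of A are the roots of its characteristic polynomial. With M = A (coefficients from the trace, the sum of principal 2x2 minors, and det A):
  p(λ) = det(λ I - M) = λ^3 - 4λ^2 + 21λ + 14.
No integer candidate from the rational root theorem (±divisors of 14) is a root, so the roots are irrational. The cubic discriminant is Δ = -52864 < 0, so there is one real root and a complex-conjugate pair. p(-1) = -12 and p(0) = 14 have opposite signs, so a root lies in (-1, 0); Newton's method refines it to λ ≈ -0.5905. Dividing out (λ - (-0.5905)) leaves approximately λ^2 - 4.5905λ + 23.7105. For λ^2 - 4.5905λ + 23.7105 the discriminant is -73.7696. It is negative, so the remaining roots are the complex-conjugate pair λ ≈ 2.2952 ± 4.2945i. Their product equals the constant term, so |λ|^2 ≈ 23.7105 and |λ| ≈ 4.8693.
Thus the eigenvalues (to 4 decimals) are -0.5905 (modulus 0.5905); 2.2952 ± 4.2945i (modulus 4.8693). The spectral radius is the largest modulus: r(A) ≈ 4.8693. (Cross-check: r(A) ≤ ||A||_2 ≈ 9.1371; equality holds whenever A is normal, though it can also hold for some non-normal A.)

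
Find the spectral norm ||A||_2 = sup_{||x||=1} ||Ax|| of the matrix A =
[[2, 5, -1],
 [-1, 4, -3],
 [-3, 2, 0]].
||A||_2 ≈ 7.2043 (= sqrt(largest eigenvalue of A^T A))

||A||_2 = sigma_max(A) = sqrt(lambda_max(A^T A)). Form the symmetric matrix M = A^T A =
[[14, 0, 1],
 [0, 45, -17],
 [1, -17, 10]].
Its characteristic polynomial (trace, sum of principal 2x2 minors, determinant of M give the coefficients) is
  p(λ) = det(λ I - M) = λ^3 - 69λ^2 + 930λ - 2209.
No integer candidate from the rational root theorem (±divisors of 2209) is a root, so the roots are irrational. The cubic discriminant is Δ = 417431529 > 0, so there are three distinct real roots. p(3) = -13 and p(4) = 471 have opposite signs, so a root lies in (3, 4); Newton's method refines it to λ ≈ 3.024. p(14) = 31 and p(15) = -409 have opposite signs, so a root lies in (14, 15); Newton's method refines it to λ ≈ 14.0745. p(51) = -1597 and p(52) = 183 have opposite signs, so a root lies in (51, 52); Newton's method refines it to λ ≈ 51.9015. Check (Vieta): the three roots sum to 69, matching tr M = 69.
So the eigenvalues of A^T A are ≈ 3.024, 14.0745, 51.9015 (all ≥ 0, as they must be for A^T A). The largest is λ_max ≈ 51.9015, hence ||A||_2 = sqrt(λ_max) ≈ 7.2043.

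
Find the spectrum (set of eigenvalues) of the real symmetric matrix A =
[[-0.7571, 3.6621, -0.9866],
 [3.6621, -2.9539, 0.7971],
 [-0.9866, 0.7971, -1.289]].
sigma(A) ≈ {-6, -1, 2}

A is real symmetric, so its spectrum consists of real eigenvalues. Expanding the characteristic polynomial of the displayed matrix gives
  det(λ I - A) = p(λ) = λ^3 + (5)λ^2 + (-8)λ + (-12).
Solving p(λ) = 0 yields eigenvalues ≈ -6, -1, 2. (A is shown rounded to 4 decimals, so these recover the underlying integer eigenvalues to within that precision.)
Verification: the trace of A = -5 equals the sum of eigenvalues -5, and det(A) ≈ 12.0004 matches the eigenvalue product 12.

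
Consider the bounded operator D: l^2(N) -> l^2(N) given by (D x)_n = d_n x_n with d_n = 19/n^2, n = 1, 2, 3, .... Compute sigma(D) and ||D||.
sigma(D) = {19/n^2 : n ≥ 1} ∪ {0}; ||D|| = 19

A bounded diagonal operator on l^2 with diagonal entries d_n has spectrum equal to the closure of {d_n : n ≥ 1}: every d_n is an eigenvalue (with eigenvector e_n), so {d_n} ⊂ sigma(D); the spectrum is closed, so its closure is too; and for lambda not in the closure, (D - lambda I) has bounded inverse (the diagonal entries 1/(d_n - lambda) are bounded). For our sequence d_n = 19/n^2, n = 1, 2, 3, ...:
  - {d_n} = {19/n^2 : n ≥ 1}; the only limit point is 0
  - closure = {19/n^2 : n ≥ 1} ∪ {0}
For the norm: a diagonal operator has ||D|| = sup_n |d_n|. Here d_n = 19/n^2 is positive and decreasing, so sup_n |d_n| = d_1 = 19. So ||D|| = 19.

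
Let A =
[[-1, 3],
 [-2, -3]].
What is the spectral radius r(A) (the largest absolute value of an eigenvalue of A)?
r(A) = 3

The eigenvalues of A are the roots of its characteristic polynomial. With M = A (coefficients from the trace and determinant):
  p(λ) = det(λ I - M) = λ^2 + 4λ + 9.
For λ^2 + 4λ + 9 the discriminant is -20. It is negative, so the roots are the complex-conjugate pair λ = -2 ± (sqrt(20)/2) i ≈ -2 ± 2.2361i. For a conjugate pair the product of the roots equals the constant term, so |λ|^2 = 9 and |λ| = sqrt(9) = 3.
Thus the eigenvalues (to 4 decimals) are -2 ± 2.2361i (modulus 3). The spectral radius is the largest modulus: r(A) = 3. (Cross-check: r(A) ≤ ||A||_2 ≈ 4.3196; equality holds whenever A is normal, though it can also hold for some non-normal A.)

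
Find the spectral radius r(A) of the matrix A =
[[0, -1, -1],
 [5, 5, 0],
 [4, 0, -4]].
r(A) = (1 + sqrt(45))/2 ≈ 3.8541

The eigenvalues of A are the roots of its characteristic polynomial. With M = A (coefficients from the trace, the sum of principal 2x2 minors, and det A):
  p(λ) = det(λ I - M) = λ^3 - λ^2 - 11λ.
The constant term is 0, so λ = 0 is a root. Dividing out λ leaves p(λ) = λ(λ^2 - λ - 11). For λ^2 - λ - 11 the discriminant is 45. It is nonnegative but not a perfect square, so the roots are real and irrational: λ = (1 ± sqrt(45))/2 ≈ 3.8541, -2.8541.
Thus the eigenvalues (to 4 decimals) are 3.8541 (modulus 3.8541); -2.8541 (modulus 2.8541); 0 (modulus 0). The spectral radius is the largest modulus: r(A) = (1 + sqrt(45))/2 ≈ 3.8541. (Cross-check: r(A) ≤ ||A||_2 ≈ 7.9373; equality holds whenever A is normal, though it can also hold for some non-normal A.)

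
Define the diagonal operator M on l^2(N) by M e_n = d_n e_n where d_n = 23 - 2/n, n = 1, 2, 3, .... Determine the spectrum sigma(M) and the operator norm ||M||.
sigma(M) = {23 - 2/n : n ≥ 1} ∪ {23}; ||M|| = 23

A bounded diagonal operator on l^2 with diagonal entries d_n has spectrum equal to the closure of {d_n : n ≥ 1}: every d_n is an eigenvalue (with eigenvector e_n), so {d_n} ⊂ sigma(M); the spectrum is closed, so its closure is too; and for lambda not in the closure, (M - lambda I) has bounded inverse (the diagonal entries 1/(d_n - lambda) are bounded). For our sequence d_n = 23 - 2/n, n = 1, 2, 3, ...:
  - {d_n} = {23 - 2/n : n ≥ 1}; the only limit point is 23
  - closure = {23 - 2/n : n ≥ 1} ∪ {23}
For the norm: a diagonal operator has ||M|| = sup_n |d_n|. Here d_n = 23 - 2/n increases monotonically from d_1 = 21 toward 23, with all terms in [21, 23); so sup_n |d_n| = 23 (the supremum is the limit, not attained). So ||M|| = 23.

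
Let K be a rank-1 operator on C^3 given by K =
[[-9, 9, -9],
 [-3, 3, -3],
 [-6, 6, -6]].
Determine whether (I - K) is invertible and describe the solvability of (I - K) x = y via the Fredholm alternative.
(I - K) is invertible (det(I - K) = 13 ≠ 0), so for every y in C^3 the equation (I - K) x = y has a unique solution.

K has rank 1, so it is an outer product K = u v^T: every row of K is a multiple of one row vector. Reading off the entries, u = (-3, -1, -2) and v = (3, -3, 3) (row i of K equals u_i·v^T). A rank-one matrix u v^T satisfies K u = u (v·u) and kills the (2)-dimensional subspace v^⊥, so its characteristic polynomial is lambda^2 (lambda - v·u) with v·u = tr K = -12. Hence the eigenvalues of I - K are 1 (multiplicity 2) and 1 - (-12) = 13, so det(I - K) = 13. (Direct check: I - K =
[[10, -9, 9],
 [3, -2, 3],
 [6, -6, 7]]
has determinant 13.) The finite-dimensional Fredholm alternative says: either (I - K) is invertible, or ker(I - K) ≠ {0} and then range(I - K) = ker((I - K)^*)^⊥, with dim ker(I - K) = dim ker((I - K)^*). Since det(I - K) ≠ 0, 1 is not an eigenvalue of K and ker(I - K) = {0}, so we are in the first case: for every y there is a unique x = (I - K)^(-1) y. Explicitly, by the Sherman–Morrison formula, (I - u v^T)^(-1) = I + u v^T/(1 - v·u), i.e. (I - K)^(-1) = I + K/(13).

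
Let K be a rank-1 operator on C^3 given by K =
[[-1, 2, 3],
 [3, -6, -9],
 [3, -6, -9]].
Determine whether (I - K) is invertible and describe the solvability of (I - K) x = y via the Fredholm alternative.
(I - K) is invertible (det(I - K) = 17 ≠ 0), so for every y in C^3 the equation (I - K) x = y has a unique solution.

K has rank 1, so it is an outer product K = u v^T: every row of K is a multiple of one row vector. Reading off the entries, u = (1, -3, -3) and v = (-1, 2, 3) (row i of K equals u_i·v^T). A rank-one matrix u v^T satisfies K u = u (v·u) and kills the (2)-dimensional subspace v^⊥, so its characteristic polynomial is lambda^2 (lambda - v·u) with v·u = tr K = -16. Hence the eigenvalues of I - K are 1 (multiplicity 2) and 1 - (-16) = 17, so det(I - K) = 17. (Direct check: I - K =
[[2, -2, -3],
 [-3, 7, 9],
 [-3, 6, 10]]
has determinant 17.) The finite-dimensional Fredholm alternative says: either (I - K) is invertible, or ker(I - K) ≠ {0} and then range(I - K) = ker((I - K)^*)^⊥, with dim ker(I - K) = dim ker((I - K)^*). Since det(I - K) ≠ 0, 1 is not an eigenvalue of K and ker(I - K) = {0}, so we are in the first case: for every y there is a unique x = (I - K)^(-1) y. Explicitly, by the Sherman–Morrison formula, (I - u v^T)^(-1) = I + u v^T/(1 - v·u), i.e. (I - K)^(-1) = I + K/(17).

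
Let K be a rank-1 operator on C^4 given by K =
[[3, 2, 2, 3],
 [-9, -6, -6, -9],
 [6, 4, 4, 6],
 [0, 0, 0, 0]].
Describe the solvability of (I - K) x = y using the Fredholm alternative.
(I - K) is singular (det(I - K) = 0, i.e. 1 ∈ sigma(K)). (I - K) x = y is solvable iff y ⊥ ker((I - K)^*) = span{(3, 2, 2, 3)}, i.e. iff 3y_1 + 2y_2 + 2y_3 + 3y_4 = 0. When solvable, the solutions are x = y + c·(1, -3, 2, 0), c arbitrary (ker(I - K) = span{(1, -3, 2, 0)}, dimension 1).

K has rank 1, so it is an outer product K = u v^T: every row of K is a multiple of one row vector. Reading off the entries, u = (1, -3, 2, 0) and v = (3, 2, 2, 3) (row i of K equals u_i·v^T). A rank-one matrix u v^T satisfies K u = u (v·u) and kills the (3)-dimensional subspace v^⊥, so its characteristic polynomial is lambda^3 (lambda - v·u) with v·u = tr K = 1. Hence the eigenvalues of I - K are 1 (multiplicity 3) and 1 - (1) = 0, so det(I - K) = 0. (Direct check: I - K =
[[-2, -2, -2, -3],
 [9, 7, 6, 9],
 [-6, -4, -3, -6],
 [0, 0, 0, 1]]
has determinant 0.) So 1 is an eigenvalue of K and (I - K) is not invertible. The finite-dimensional Fredholm alternative says: either (I - K) is invertible, or ker(I - K) ≠ {0} and then range(I - K) = ker((I - K)^*)^⊥, with dim ker(I - K) = dim ker((I - K)^*). We are in the second case, so we need both kernels. Kernel of I - K: (I - K) u = u - u (v·u) = u - u = 0, so ker(I - K) = span{u} = span{(1, -3, 2, 0)} (it is exactly 1-dimensional because rank(I - K) = 3). Kernel of the adjoint: K is real, so (I - K)^* = I - K^T = I - v u^T, and (I - v u^T) v = v - v (u·v) = 0; hence ker((I - K)^*) = span{v} = span{(3, 2, 2, 3)}. Therefore (I - K) x = y is solvable iff <y, v> = 0, i.e. iff 3y_1 + 2y_2 + 2y_3 + 3y_4 = 0. When this holds, K y = u (v·y) = 0, so (I - K) y = y and x = y is a particular solution; the full solution set is the line x = y + c·u = y + c·(1, -3, 2, 0), c ∈ C.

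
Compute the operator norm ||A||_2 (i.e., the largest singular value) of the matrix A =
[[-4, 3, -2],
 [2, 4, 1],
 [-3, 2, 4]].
||A||_2 ≈ 6.3764 (= sqrt(largest eigenvalue of A^T A))

||A||_2 = sigma_max(A) = sqrt(lambda_max(A^T A)). Form the symmetric matrix M = A^T A =
[[29, -10, -2],
 [-10, 29, 6],
 [-2, 6, 21]].
Its characteristic polynomial (trace, sum of principal 2x2 minors, determinant of M give the coefficients) is
  p(λ) = det(λ I - M) = λ^3 - 79λ^2 + 1919λ - 14641.
No integer candidate from the rational root theorem (±divisors of 14641) is a root, so the roots are irrational. The cubic discriminant is Δ = 6123520 > 0, so there are three distinct real roots. p(16) = -65 and p(17) = 64 have opposite signs, so a root lies in (16, 17); Newton's method refines it to λ ≈ 16.4472. p(21) = 80 and p(22) = -11 have opposite signs, so a root lies in (21, 22); Newton's method refines it to λ ≈ 21.8938. p(40) = -281 and p(41) = 160 have opposite signs, so a root lies in (40, 41); Newton's method refines it to λ ≈ 40.6589. Check (Vieta): the three roots sum to 79, matching tr M = 79.
So the eigenvalues of A^T A are ≈ 16.4472, 21.8938, 40.6589 (all ≥ 0, as they must be for A^T A). The largest is λ_max ≈ 40.6589, hence ||A||_2 = sqrt(λ_max) ≈ 6.3764.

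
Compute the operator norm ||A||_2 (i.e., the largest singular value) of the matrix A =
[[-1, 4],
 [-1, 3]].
||A||_2 = sqrt((27 + sqrt(725))/2) ≈ 5.1926 (= sqrt(largest eigenvalue of A^T A))

||A||_2 = sigma_max(A) = sqrt(lambda_max(A^T A)). Form the symmetric matrix M = A^T A =
[[2, -7],
 [-7, 25]].
Its characteristic polynomial (trace, determinant of M give the coefficients) is
  p(λ) = det(λ I - M) = λ^2 - 27λ + 1.
For λ^2 - 27λ + 1 the discriminant is 725. It is nonnegative but not a perfect square, so the roots are real and irrational: λ = (27 ± sqrt(725))/2 ≈ 26.9629, 0.0371.
So the eigenvalues of A^T A are ≈ 0.0371, 26.9629 (all ≥ 0, as they must be for A^T A). The largest is λ_max = (27 + sqrt(725))/2 ≈ 26.9629, hence ||A||_2 = sqrt(λ_max) = sqrt((27 + sqrt(725))/2) ≈ 5.1926.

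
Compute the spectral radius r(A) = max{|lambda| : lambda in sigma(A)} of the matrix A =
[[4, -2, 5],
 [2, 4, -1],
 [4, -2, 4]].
r(A) ≈ 7.8588

The eigenvalues of A are the roots of its characteristic polynomial. With M = A (coefficients from the trace, the sum of principal 2x2 minors, and det A):
  p(λ) = det(λ I - M) = λ^3 - 12λ^2 + 30λ + 20.
No integer candidate from the rational root theorem (±divisors of 20) is a root, so the roots are irrational. The cubic discriminant is Δ = 19440 > 0, so there are three distinct real roots. p(-1) = -23 and p(0) = 20 have opposite signs, so a root lies in (-1, 0); Newton's method refines it to λ ≈ -0.5433. p(4) = 12 and p(5) = -5 have opposite signs, so a root lies in (4, 5); Newton's method refines it to λ ≈ 4.6845. p(7) = -15 and p(8) = 4 have opposite signs, so a root lies in (7, 8); Newton's method refines it to λ ≈ 7.8588. Check (Vieta): the three roots sum to 12, matching tr M = 12.
Thus the eigenvalues (to 4 decimals) are -0.5433 (modulus 0.5433); 4.6845 (modulus 4.6845); 7.8588 (modulus 7.8588). The spectral radius is the largest modulus: r(A) ≈ 7.8588. (Cross-check: r(A) ≤ ||A||_2 ≈ 9.0238; equality holds whenever A is normal, though it can also hold for some non-normal A.)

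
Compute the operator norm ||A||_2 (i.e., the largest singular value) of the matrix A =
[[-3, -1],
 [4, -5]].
||A||_2 = sqrt((51 + sqrt(1157))/2) ≈ 6.5198 (= sqrt(largest eigenvalue of A^T A))

||A||_2 = sigma_max(A) = sqrt(lambda_max(A^T A)). Form the symmetric matrix M = A^T A =
[[25, -17],
 [-17, 26]].
Its characteristic polynomial (trace, determinant of M give the coefficients) is
  p(λ) = det(λ I - M) = λ^2 - 51λ + 361.
For λ^2 - 51λ + 361 the discriminant is 1157. It is nonnegative but not a perfect square, so the roots are real and irrational: λ = (51 ± sqrt(1157))/2 ≈ 42.5074, 8.4926.
So the eigenvalues of A^T A are ≈ 8.4926, 42.5074 (all ≥ 0, as they must be for A^T A). The largest is λ_max = (51 + sqrt(1157))/2 ≈ 42.5074, hence ||A||_2 = sqrt(λ_max) = sqrt((51 + sqrt(1157))/2) ≈ 6.5198.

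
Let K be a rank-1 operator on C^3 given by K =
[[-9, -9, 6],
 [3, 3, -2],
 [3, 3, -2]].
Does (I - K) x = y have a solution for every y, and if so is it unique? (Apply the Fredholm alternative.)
(I - K) is invertible (det(I - K) = 9 ≠ 0), so for every y in C^3 the equation (I - K) x = y has a unique solution.

K has rank 1, so it is an outer product K = u v^T: every row of K is a multiple of one row vector. Reading off the entries, u = (-3, 1, 1) and v = (3, 3, -2) (row i of K equals u_i·v^T). A rank-one matrix u v^T satisfies K u = u (v·u) and kills the (2)-dimensional subspace v^⊥, so its characteristic polynomial is lambda^2 (lambda - v·u) with v·u = tr K = -8. Hence the eigenvalues of I - K are 1 (multiplicity 2) and 1 - (-8) = 9, so det(I - K) = 9. (Direct check: I - K =
[[10, 9, -6],
 [-3, -2, 2],
 [-3, -3, 3]]
has determinant 9.) The finite-dimensional Fredholm alternative says: either (I - K) is invertible, or ker(I - K) ≠ {0} and then range(I - K) = ker((I - K)^*)^⊥, with dim ker(I - K) = dim ker((I - K)^*). Since det(I - K) ≠ 0, 1 is not an eigenvalue of K and ker(I - K) = {0}, so we are in the first case: for every y there is a unique x = (I - K)^(-1) y. Explicitly, by the Sherman–Morrison formula, (I - u v^T)^(-1) = I + u v^T/(1 - v·u), i.e. (I - K)^(-1) = I + K/(9).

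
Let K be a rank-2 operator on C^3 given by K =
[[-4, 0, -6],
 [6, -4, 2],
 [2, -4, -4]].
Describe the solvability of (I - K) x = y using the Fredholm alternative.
(I - K) is invertible (det(I - K) = 81 ≠ 0), so for every y in C^3 the equation (I - K) x = y has a unique solution.

K has rank 2 and factors as K = U V^T = u1 v1^T + u2 v2^T with u1 = (0, 2, 2), v1 = (1, -2, -2), u2 = (-2, 2, 0), v2 = (2, 0, 3) (multiplying out reproduces the displayed K). The nonzero eigenvalues of U V^T coincide with those of the 2 x 2 matrix G = V^T U = [[v1·u1, v1·u2], [v2·u1, v2·u2]] = [[-8, -6], [6, -4]], and by the Sylvester determinant identity det(I_3 - U V^T) = det(I_2 - V^T U) = det([[9, 6], [-6, 5]]) = (9)(5) - (6)(-6) = 81. (Direct check: I - K =
[[5, 0, 6],
 [-6, 5, -2],
 [-2, 4, 5]]
has determinant 81.) The finite-dimensional Fredholm alternative says: either (I - K) is invertible, or ker(I - K) ≠ {0} and then range(I - K) = ker((I - K)^*)^⊥, with dim ker(I - K) = dim ker((I - K)^*). Since det(I - K) ≠ 0, 1 is not an eigenvalue of K and ker(I - K) = {0}, so we are in the first case: for every y there is a unique x = (I - K)^(-1) y. (Explicitly, by the Woodbury identity, (I - U V^T)^(-1) = I + U (I_2 - G)^(-1) V^T.)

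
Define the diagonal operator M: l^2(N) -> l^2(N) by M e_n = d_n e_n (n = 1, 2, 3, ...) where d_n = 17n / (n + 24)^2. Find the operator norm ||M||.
||M|| = 17/96 (attained at n = 24)

For M diagonal, ||M|| = sup_n |d_n|. Treat f(x) = 17x / (x + 24)^2 for real x > 0. By the quotient rule, f'(x) = 17(24 - x)/(x + 24)^3, which is positive for x < 24 and negative for x > 24. So f has a unique maximum at x = 24, and since 24 is a positive integer, the supremum over n ≥ 1 is attained at n = 24: d_24 = 17·24/(24 + 24)^2 = 17·24/2304 = 17/96. Hence ||M|| = 17/96.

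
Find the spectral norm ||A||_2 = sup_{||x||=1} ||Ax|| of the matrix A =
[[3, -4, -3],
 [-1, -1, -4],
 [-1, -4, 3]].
||A||_2 ≈ 6.4238 (= sqrt(largest eigenvalue of A^T A))

||A||_2 = sigma_max(A) = sqrt(lambda_max(A^T A)). Form the symmetric matrix M = A^T A =
[[11, -7, -8],
 [-7, 33, 4],
 [-8, 4, 34]].
Its characteristic polynomial (trace, sum of principal 2x2 minors, determinant of M give the coefficients) is
  p(λ) = det(λ I - M) = λ^3 - 78λ^2 + 1730λ - 8836.
No integer candidate from the rational root theorem (±divisors of 8836) is a root, so the roots are irrational. The cubic discriminant is Δ = 79284640 > 0, so there are three distinct real roots. p(7) = -205 and p(8) = 524 have opposite signs, so a root lies in (7, 8); Newton's method refines it to λ ≈ 7.2663. p(29) = 125 and p(30) = -136 have opposite signs, so a root lies in (29, 30); Newton's method refines it to λ ≈ 29.4689. p(41) = -103 and p(42) = 320 have opposite signs, so a root lies in (41, 42); Newton's method refines it to λ ≈ 41.2648. Check (Vieta): the three roots sum to 78, matching tr M = 78.
So the eigenvalues of A^T A are ≈ 7.2663, 29.4689, 41.2648 (all ≥ 0, as they must be for A^T A). The largest is λ_max ≈ 41.2648, hence ||A||_2 = sqrt(λ_max) ≈ 6.4238.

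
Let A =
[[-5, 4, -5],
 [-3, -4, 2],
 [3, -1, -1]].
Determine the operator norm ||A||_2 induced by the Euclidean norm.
||A||_2 ≈ 8.4477 (= sqrt(largest eigenvalue of A^T A))

||A||_2 = sigma_max(A) = sqrt(lambda_max(A^T A)). Form the symmetric matrix M = A^T A =
[[43, -11, 16],
 [-11, 33, -27],
 [16, -27, 30]].
Its characteristic polynomial (trace, sum of principal 2x2 minors, determinant of M give the coefficients) is
  p(λ) = det(λ I - M) = λ^3 - 106λ^2 + 2593λ - 8649.
No integer candidate from the rational root theorem (±divisors of 8649) is a root, so the roots are irrational. The cubic discriminant is Δ = 5375545929 > 0, so there are three distinct real roots. p(3) = -1797 and p(4) = 91 have opposite signs, so a root lies in (3, 4); Newton's method refines it to λ ≈ 3.9494. p(30) = 741 and p(31) = -341 have opposite signs, so a root lies in (30, 31); Newton's method refines it to λ ≈ 30.6877. p(71) = -981 and p(72) = 1791 have opposite signs, so a root lies in (71, 72); Newton's method refines it to λ ≈ 71.3629. Check (Vieta): the three roots sum to 106, matching tr M = 106.
So the eigenvalues of A^T A are ≈ 3.9494, 30.6877, 71.3629 (all ≥ 0, as they must be for A^T A). The largest is λ_max ≈ 71.3629, hence ||A||_2 = sqrt(λ_max) ≈ 8.4477.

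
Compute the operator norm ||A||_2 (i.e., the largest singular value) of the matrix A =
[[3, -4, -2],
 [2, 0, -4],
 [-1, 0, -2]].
||A||_2 ≈ 6.3054 (= sqrt(largest eigenvalue of A^T A))

||A||_2 = sigma_max(A) = sqrt(lambda_max(A^T A)). Form the symmetric matrix M = A^T A =
[[14, -12, -12],
 [-12, 16, 8],
 [-12, 8, 24]].
Its characteristic polynomial (trace, sum of principal 2x2 minors, determinant of M give the coefficients) is
  p(λ) = det(λ I - M) = λ^3 - 54λ^2 + 592λ - 1024.
No integer candidate from the rational root theorem (±divisors of 1024) is a root, so the roots are irrational. The cubic discriminant is Δ = 108004352 > 0, so there are three distinct real roots. p(2) = -48 and p(3) = 293 have opposite signs, so a root lies in (2, 3); Newton's method refines it to λ ≈ 2.1257. p(12) = 32 and p(13) = -257 have opposite signs, so a root lies in (12, 13); Newton's method refines it to λ ≈ 12.1168. p(39) = -751 and p(40) = 256 have opposite signs, so a root lies in (39, 40); Newton's method refines it to λ ≈ 39.7576. Check (Vieta): the three roots sum to 54, matching tr M = 54.
So the eigenvalues of A^T A are ≈ 2.1257, 12.1168, 39.7576 (all ≥ 0, as they must be for A^T A). The largest is λ_max ≈ 39.7576, hence ||A||_2 = sqrt(λ_max) ≈ 6.3054.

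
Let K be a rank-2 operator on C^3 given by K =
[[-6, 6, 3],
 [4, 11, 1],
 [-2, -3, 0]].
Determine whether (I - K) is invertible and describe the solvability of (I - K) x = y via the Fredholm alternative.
(I - K) is invertible (det(I - K) = -85 ≠ 0), so for every y in C^3 the equation (I - K) x = y has a unique solution.

K has rank 2 and factors as K = U V^T = u1 v1^T + u2 v2^T with u1 = (3, 1, 0), v1 = (-2, 2, 1), u2 = (0, 3, -1), v2 = (2, 3, 0) (multiplying out reproduces the displayed K). The nonzero eigenvalues of U V^T coincide with those of the 2 x 2 matrix G = V^T U = [[v1·u1, v1·u2], [v2·u1, v2·u2]] = [[-4, 5], [9, 9]], and by the Sylvester determinant identity det(I_3 - U V^T) = det(I_2 - V^T U) = det([[5, -5], [-9, -8]]) = (5)(-8) - (-5)(-9) = -85. (Direct check: I - K =
[[7, -6, -3],
 [-4, -10, -1],
 [2, 3, 1]]
has determinant -85.) The finite-dimensional Fredholm alternative says: either (I - K) is invertible, or ker(I - K) ≠ {0} and then range(I - K) = ker((I - K)^*)^⊥, with dim ker(I - K) = dim ker((I - K)^*). Since det(I - K) ≠ 0, 1 is not an eigenvalue of K and ker(I - K) = {0}, so we are in the first case: for every y there is a unique x = (I - K)^(-1) y. (Explicitly, by the Woodbury identity, (I - U V^T)^(-1) = I + U (I_2 - G)^(-1) V^T.)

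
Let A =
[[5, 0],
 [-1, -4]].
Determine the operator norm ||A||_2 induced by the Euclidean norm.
||A||_2 = sqrt((42 + sqrt(164))/2) ≈ 5.2348 (= sqrt(largest eigenvalue of A^T A))

||A||_2 = sigma_max(A) = sqrt(lambda_max(A^T A)). Form the symmetric matrix M = A^T A =
[[26, 4],
 [4, 16]].
Its characteristic polynomial (trace, determinant of M give the coefficients) is
  p(λ) = det(λ I - M) = λ^2 - 42λ + 400.
For λ^2 - 42λ + 400 the discriminant is 164. It is nonnegative but not a perfect square, so the roots are real and irrational: λ = (42 ± sqrt(164))/2 ≈ 27.4031, 14.5969.
So the eigenvalues of A^T A are ≈ 14.5969, 27.4031 (all ≥ 0, as they must be for A^T A). The largest is λ_max = (42 + sqrt(164))/2 ≈ 27.4031, hence ||A||_2 = sqrt(λ_max) = sqrt((42 + sqrt(164))/2) ≈ 5.2348.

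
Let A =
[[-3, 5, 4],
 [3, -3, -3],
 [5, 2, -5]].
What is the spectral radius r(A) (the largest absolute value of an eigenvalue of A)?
r(A) ≈ 9.7541

The eigenvalues of A are the roots of its characteristic polynomial. With M = A (coefficients from the trace, the sum of principal 2x2 minors, and det A):
  p(λ) = det(λ I - M) = λ^3 + 11λ^2 + 10λ - 21.
No integer candidate from the rational root theorem (±divisors of 21) is a root, so the roots are irrational. The cubic discriminant is Δ = 66417 > 0, so there are three distinct real roots. p(-10) = -21 and p(-9) = 51 have opposite signs, so a root lies in (-10, -9); Newton's method refines it to λ ≈ -9.7541. p(-3) = 21 and p(-2) = -5 have opposite signs, so a root lies in (-3, -2); Newton's method refines it to λ ≈ -2.217. p(0) = -21 and p(1) = 1 have opposite signs, so a root lies in (0, 1); Newton's method refines it to λ ≈ 0.9711. Check (Vieta): the three roots sum to -11, matching tr M = -11.
Thus the eigenvalues (to 4 decimals) are -9.7541 (modulus 9.7541); -2.217 (modulus 2.217); 0.9711 (modulus 0.9711). The spectral radius is the largest modulus: r(A) ≈ 9.7541. (Cross-check: r(A) ≤ ||A||_2 ≈ 10.0662; equality holds whenever A is normal, though it can also hold for some non-normal A.)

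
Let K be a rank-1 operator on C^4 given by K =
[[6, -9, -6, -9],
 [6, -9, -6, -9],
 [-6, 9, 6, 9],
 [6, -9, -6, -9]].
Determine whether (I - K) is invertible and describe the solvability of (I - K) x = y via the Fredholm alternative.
(I - K) is invertible (det(I - K) = 7 ≠ 0), so for every y in C^4 the equation (I - K) x = y has a unique solution.

K has rank 1, so it is an outer product K = u v^T: every row of K is a multiple of one row vector. Reading off the entries, u = (-3, -3, 3, -3) and v = (-2, 3, 2, 3) (row i of K equals u_i·v^T). A rank-one matrix u v^T satisfies K u = u (v·u) and kills the (3)-dimensional subspace v^⊥, so its characteristic polynomial is lambda^3 (lambda - v·u) with v·u = tr K = -6. Hence the eigenvalues of I - K are 1 (multiplicity 3) and 1 - (-6) = 7, so det(I - K) = 7. (Direct check: I - K =
[[-5, 9, 6, 9],
 [-6, 10, 6, 9],
 [6, -9, -5, -9],
 [-6, 9, 6, 10]]
has determinant 7.) The finite-dimensional Fredholm alternative says: either (I - K) is invertible, or ker(I - K) ≠ {0} and then range(I - K) = ker((I - K)^*)^⊥, with dim ker(I - K) = dim ker((I - K)^*). Since det(I - K) ≠ 0, 1 is not an eigenvalue of K and ker(I - K) = {0}, so we are in the first case: for every y there is a unique x = (I - K)^(-1) y. Explicitly, by the Sherman–Morrison formula, (I - u v^T)^(-1) = I + u v^T/(1 - v·u), i.e. (I - K)^(-1) = I + K/(7).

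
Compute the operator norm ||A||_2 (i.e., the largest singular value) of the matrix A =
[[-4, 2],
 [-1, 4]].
||A||_2 = sqrt((37 + sqrt(585))/2) ≈ 5.5311 (= sqrt(largest eigenvalue of A^T A))

||A||_2 = sigma_max(A) = sqrt(lambda_max(A^T A)). Form the symmetric matrix M = A^T A =
[[17, -12],
 [-12, 20]].
Its characteristic polynomial (trace, determinant of M give the coefficients) is
  p(λ) = det(λ I - M) = λ^2 - 37λ + 196.
For λ^2 - 37λ + 196 the discriminant is 585. It is nonnegative but not a perfect square, so the roots are real and irrational: λ = (37 ± sqrt(585))/2 ≈ 30.5934, 6.4066.
So the eigenvalues of A^T A are ≈ 6.4066, 30.5934 (all ≥ 0, as they must be for A^T A). The largest is λ_max = (37 + sqrt(585))/2 ≈ 30.5934, hence ||A||_2 = sqrt(λ_max) = sqrt((37 + sqrt(585))/2) ≈ 5.5311.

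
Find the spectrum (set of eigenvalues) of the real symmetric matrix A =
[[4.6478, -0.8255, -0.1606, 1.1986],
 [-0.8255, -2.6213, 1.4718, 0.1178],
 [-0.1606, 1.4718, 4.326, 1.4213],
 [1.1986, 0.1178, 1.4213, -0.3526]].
sigma(A) ≈ {-3, -1, 5} (5 with multiplicity 2)

A is real symmetric, so its spectrum consists of real eigenvalues. Expanding the characteristic polynomial of the displayed matrix gives
  det(λ I - A) = p(λ) = λ^4 + (-6)λ^3 + (-12)λ^2 + (70)λ + (75.0027).
Solving p(λ) = 0 yields eigenvalues ≈ -3, -1, 5, 5. (A is shown rounded to 4 decimals, so these recover the underlying integer eigenvalues to within that precision.)
Verification: the trace of A = 6 equals the sum of eigenvalues 6, and det(A) ≈ 75.0027 matches the eigenvalue product 75.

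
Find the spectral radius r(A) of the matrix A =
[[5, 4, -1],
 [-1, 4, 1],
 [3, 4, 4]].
r(A) ≈ 6.1685

The eigenvalues of A are the roots of its characteristic polynomial. With M = A (coefficients from the trace, the sum of principal 2x2 minors, and det A):
  p(λ) = det(λ I - M) = λ^3 - 13λ^2 + 59λ - 104.
No integer candidate from the rational root theorem (±divisors of 104) is a root, so the roots are irrational. The cubic discriminant is Δ = -3387 < 0, so there is one real root and a complex-conjugate pair. p(6) = -2 and p(7) = 15 have opposite signs, so a root lies in (6, 7); Newton's method refines it to λ ≈ 6.1685. Dividing out (λ - (6.1685)) leaves approximately λ^2 - 6.8315λ + 16.8599. For λ^2 - 6.8315λ + 16.8599 the discriminant is -20.77. It is negative, so the remaining roots are the complex-conjugate pair λ ≈ 3.4158 ± 2.2787i. Their product equals the constant term, so |λ|^2 ≈ 16.8599 and |λ| ≈ 4.1061.
Thus the eigenvalues (to 4 decimals) are 6.1685 (modulus 6.1685); 3.4158 ± 2.2787i (modulus 4.1061). The spectral radius is the largest modulus: r(A) ≈ 6.1685. (Cross-check: r(A) ≤ ||A||_2 ≈ 8.656; equality holds whenever A is normal, though it can also hold for some non-normal A.)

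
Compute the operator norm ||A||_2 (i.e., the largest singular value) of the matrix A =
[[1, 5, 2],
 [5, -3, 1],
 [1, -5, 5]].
||A||_2 ≈ 8.6583 (= sqrt(largest eigenvalue of A^T A))

||A||_2 = sigma_max(A) = sqrt(lambda_max(A^T A)). Form the symmetric matrix M = A^T A =
[[27, -15, 12],
 [-15, 59, -18],
 [12, -18, 30]].
Its characteristic polynomial (trace, sum of principal 2x2 minors, determinant of M give the coefficients) is
  p(λ) = det(λ I - M) = λ^3 - 116λ^2 + 3480λ - 30276.
No integer candidate from the rational root theorem (±divisors of 30276) is a root, so the roots are irrational. The cubic discriminant is Δ = 593530704 > 0, so there are three distinct real roots. p(16) = -196 and p(17) = 273 have opposite signs, so a root lies in (16, 17); Newton's method refines it to λ ≈ 16.3843. p(24) = 252 and p(25) = -151 have opposite signs, so a root lies in (24, 25); Newton's method refines it to λ ≈ 24.6492. p(74) = -2748 and p(75) = 99 have opposite signs, so a root lies in (74, 75); Newton's method refines it to λ ≈ 74.9665. Check (Vieta): the three roots sum to 116, matching tr M = 116.
So the eigenvalues of A^T A are ≈ 16.3843, 24.6492, 74.9665 (all ≥ 0, as they must be for A^T A). The largest is λ_max ≈ 74.9665, hence ||A||_2 = sqrt(λ_max) ≈ 8.6583.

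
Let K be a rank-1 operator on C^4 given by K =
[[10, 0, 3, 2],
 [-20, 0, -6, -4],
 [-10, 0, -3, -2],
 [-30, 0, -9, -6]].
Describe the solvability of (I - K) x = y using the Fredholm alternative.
(I - K) is singular (det(I - K) = 0, i.e. 1 ∈ sigma(K)). (I - K) x = y is solvable iff y ⊥ ker((I - K)^*) = span{(10, 0, 3, 2)}, i.e. iff 10y_1 + 3y_3 + 2y_4 = 0. When solvable, the solutions are x = y + c·(1, -2, -1, -3), c arbitrary (ker(I - K) = span{(1, -2, -1, -3)}, dimension 1).

K has rank 1, so it is an outer product K = u v^T: every row of K is a multiple of one row vector. Reading off the entries, u = (1, -2, -1, -3) and v = (10, 0, 3, 2) (row i of K equals u_i·v^T). A rank-one matrix u v^T satisfies K u = u (v·u) and kills the (3)-dimensional subspace v^⊥, so its characteristic polynomial is lambda^3 (lambda - v·u) with v·u = tr K = 1. Hence the eigenvalues of I - K are 1 (multiplicity 3) and 1 - (1) = 0, so det(I - K) = 0. (Direct check: I - K =
[[-9, 0, -3, -2],
 [20, 1, 6, 4],
 [10, 0, 4, 2],
 [30, 0, 9, 7]]
has determinant 0.) So 1 is an eigenvalue of K and (I - K) is not invertible. The finite-dimensional Fredholm alternative says: either (I - K) is invertible, or ker(I - K) ≠ {0} and then range(I - K) = ker((I - K)^*)^⊥, with dim ker(I - K) = dim ker((I - K)^*). We are in the second case, so we need both kernels. Kernel of I - K: (I - K) u = u - u (v·u) = u - u = 0, so ker(I - K) = span{u} = span{(1, -2, -1, -3)} (it is exactly 1-dimensional because rank(I - K) = 3). Kernel of the adjoint: K is real, so (I - K)^* = I - K^T = I - v u^T, and (I - v u^T) v = v - v (u·v) = 0; hence ker((I - K)^*) = span{v} = span{(10, 0, 3, 2)}. Therefore (I - K) x = y is solvable iff <y, v> = 0, i.e. iff 10y_1 + 3y_3 + 2y_4 = 0. When this holds, K y = u (v·y) = 0, so (I - K) y = y and x = y is a particular solution; the full solution set is the line x = y + c·u = y + c·(1, -2, -1, -3), c ∈ C.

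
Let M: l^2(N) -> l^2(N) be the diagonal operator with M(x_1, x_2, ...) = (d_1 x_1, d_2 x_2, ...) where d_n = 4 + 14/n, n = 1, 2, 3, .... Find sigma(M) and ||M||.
sigma(M) = {4 + 14/n : n ≥ 1} ∪ {4}; ||M|| = 18

A bounded diagonal operator on l^2 with diagonal entries d_n has spectrum equal to the closure of {d_n : n ≥ 1}: every d_n is an eigenvalue (with eigenvector e_n), so {d_n} ⊂ sigma(M); the spectrum is closed, so its closure is too; and for lambda not in the closure, (M - lambda I) has bounded inverse (the diagonal entries 1/(d_n - lambda) are bounded). For our sequence d_n = 4 + 14/n, n = 1, 2, 3, ...:
  - {d_n} = {4 + 14/n : n ≥ 1}; the only limit point is 4
  - closure = {4 + 14/n : n ≥ 1} ∪ {4}
For the norm: a diagonal operator has ||M|| = sup_n |d_n|. Here d_n = 4 + 14/n is positive and decreasing, so sup_n |d_n| = d_1 = 4 + 14 = 18. So ||M|| = 18.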